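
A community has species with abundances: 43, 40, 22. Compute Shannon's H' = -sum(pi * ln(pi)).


Total N = 43 + 40 + 22 = 105
Per-species terms:
  p = 43/105 = 0.409524; ln(p) = -0.892760; p*ln(p) = 0.409524 * (-0.892760) = -0.365607
  p = 40/105 = 0.380952; ln(p) = -0.965082; p*ln(p) = 0.380952 * (-0.965082) = -0.367650
  p = 22/105 = 0.209524; ln(p) = -1.562917; p*ln(p) = 0.209524 * (-1.562917) = -0.327469
sum(p*ln(p)) = (-0.365607) + (-0.367650) + (-0.327469) = -1.060726
H' = -(-1.060726) = 1.060726 ≈ 1.0607

1.0607


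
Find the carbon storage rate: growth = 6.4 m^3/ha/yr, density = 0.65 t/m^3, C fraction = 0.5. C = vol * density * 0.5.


C = 6.4 * 0.65 * 0.5 = 2.08 t C/ha/yr

2.08 t C/ha/yr


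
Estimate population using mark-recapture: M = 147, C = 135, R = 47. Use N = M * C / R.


N = M * C / R = 147 * 135 / 47 = 19845 / 47 = 422.23 ≈ 422

422 individuals


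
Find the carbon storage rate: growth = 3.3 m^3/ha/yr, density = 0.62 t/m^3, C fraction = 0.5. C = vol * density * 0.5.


C = 3.3 * 0.62 * 0.5 = 1.023 ≈ 1.02 t C/ha/yr

1.02 t C/ha/yr


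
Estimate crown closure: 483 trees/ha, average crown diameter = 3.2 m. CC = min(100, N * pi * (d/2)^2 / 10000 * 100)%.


(d/2)^2 = (3.2/2)^2 = 1.6^2 = 2.56
Crown area = 3.141593 * 2.56 = 8.04248 m^2
N * area / 10000 * 100 = 483 * 8.04248 / 10000 * 100 = 38.8452
CC = min(100, 38.8452) = 38.8452 ≈ 38.8%

38.8%


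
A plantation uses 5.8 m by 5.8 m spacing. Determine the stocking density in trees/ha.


N = 10000 / 5.8^2 = 10000 / 33.64 = 297.265 ≈ 297 trees/ha

297 trees/ha


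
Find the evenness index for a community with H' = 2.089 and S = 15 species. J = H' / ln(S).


ln(15) = 2.70805
J = H' / ln(S) = 2.089 / 2.70805 = 0.771404 ≈ 0.7714

0.7714


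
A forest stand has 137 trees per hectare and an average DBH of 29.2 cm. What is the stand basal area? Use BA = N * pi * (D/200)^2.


(D/200)^2 = (29.2/200)^2 = 0.146^2 = 0.021316
Individual BA = 3.141593 * 0.021316 = 0.0669662 m^2
Stand BA = 137 * 0.0669662 = 9.17437 ≈ 9.17 m^2/ha

9.17 m^2/ha


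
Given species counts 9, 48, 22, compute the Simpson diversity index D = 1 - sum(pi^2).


Total N = 9 + 48 + 22 = 79
Per-species terms:
  p = 9/79 = 0.113924; p^2 = 0.113924^2 = 0.012979
  p = 48/79 = 0.607595; p^2 = 0.607595^2 = 0.369172
  p = 22/79 = 0.278481; p^2 = 0.278481^2 = 0.077552
sum(p^2) = 0.012979 + 0.369172 + 0.077552 = 0.459703
D = 1 - 0.459703 = 0.540297 ≈ 0.5403

0.5403


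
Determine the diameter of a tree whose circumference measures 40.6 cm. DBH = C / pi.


DBH = C / pi = 40.6 / 3.141593 = 12.9234 ≈ 12.92 cm

12.92 cm


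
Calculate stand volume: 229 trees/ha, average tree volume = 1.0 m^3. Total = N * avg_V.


V_stand = 229 * 1.0 = 229.0 m^3/ha

229.0 m^3/ha


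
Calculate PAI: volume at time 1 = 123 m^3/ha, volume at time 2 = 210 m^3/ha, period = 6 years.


PAI = (V2 - V1) / period = (210 - 123) / 6 = 87 / 6 = 14.50 m^3/ha/yr

14.50 m^3/ha/yr


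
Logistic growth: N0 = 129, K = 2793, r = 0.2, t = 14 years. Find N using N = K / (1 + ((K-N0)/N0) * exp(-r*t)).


(K - N0)/N0 = (2793 - 129)/129 = 2664/129 = 20.6512
r*t = 0.2 * 14 = 2.8; exp(-2.8) = 0.0608101
20.6512 * 0.0608101 = 1.25580
1 + 1.25580 = 2.25580
N = 2793 / 2.25580 = 1238.14 ≈ 1238

1238


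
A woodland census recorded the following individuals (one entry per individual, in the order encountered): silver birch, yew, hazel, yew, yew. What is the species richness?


Total individuals logged = 5
Distinct species (count of individuals): silver birch (1), yew (3), hazel (1)
Species richness = number of distinct species = 3

3


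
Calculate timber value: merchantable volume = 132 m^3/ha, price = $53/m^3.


Value = 132 * 53 = $6996/ha

$6996/ha


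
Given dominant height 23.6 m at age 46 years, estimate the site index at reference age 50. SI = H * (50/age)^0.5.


50/46 = 1.08696
(1.08696)^0.5 = 1.04257
SI = 23.6 * 1.04257 = 24.6047 ≈ 24.6 m

24.6 m


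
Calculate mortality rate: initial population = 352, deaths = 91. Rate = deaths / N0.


Mortality rate = 91 / 352 = 0.258523 ≈ 0.2585

0.2585


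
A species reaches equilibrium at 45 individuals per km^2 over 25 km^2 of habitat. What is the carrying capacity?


K = 45 * 25 = 1125 individuals

1125 individuals


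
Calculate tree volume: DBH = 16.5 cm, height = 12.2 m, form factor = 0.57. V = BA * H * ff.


(D/200)^2 = (16.5/200)^2 = 0.0825^2 = 0.00680625
BA = 3.141593 * 0.00680625 = 0.0213825 m^2
V = 0.0213825 * 12.2 * 0.57 = 0.148694 ≈ 0.149 m^3

0.149 m^3


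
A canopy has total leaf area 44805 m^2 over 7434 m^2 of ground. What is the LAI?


LAI = 44805 / 7434 = 6.0270 ≈ 6.03

6.03


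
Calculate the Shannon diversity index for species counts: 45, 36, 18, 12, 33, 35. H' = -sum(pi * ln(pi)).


Total N = 45 + 36 + 18 + 12 + 33 + 35 = 179
Per-species terms:
  p = 45/179 = 0.251397; ln(p) = -1.380722; p*ln(p) = 0.251397 * (-1.380722) = -0.347109
  p = 36/179 = 0.201117; ln(p) = -1.603868; p*ln(p) = 0.201117 * (-1.603868) = -0.322565
  p = 18/179 = 0.100559; ln(p) = -2.297011; p*ln(p) = 0.100559 * (-2.297011) = -0.230985
  p = 12/179 = 0.067039; ln(p) = -2.702481; p*ln(p) = 0.067039 * (-2.702481) = -0.181172
  p = 33/179 = 0.184358; ln(p) = -1.690876; p*ln(p) = 0.184358 * (-1.690876) = -0.311727
  p = 35/179 = 0.195531; ln(p) = -1.632036; p*ln(p) = 0.195531 * (-1.632036) = -0.319114
sum(p*ln(p)) = (-0.347109) + (-0.322565) + (-0.230985) + (-0.181172) + (-0.311727) + (-0.319114) = -1.712672
H' = -(-1.712672) = 1.712672 ≈ 1.7127

1.7127


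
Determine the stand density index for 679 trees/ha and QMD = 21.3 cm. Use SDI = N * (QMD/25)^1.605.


QMD/25 = 21.3/25 = 0.852
(0.852)^1.605 = exp(1.605 * ln(0.852)) = exp(1.605 * (-0.160169)) = exp(-0.257071) = 0.773313
SDI = 679 * 0.773313 = 525.080 ≈ 525

525


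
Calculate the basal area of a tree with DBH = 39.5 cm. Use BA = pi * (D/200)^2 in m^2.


D/200 = 39.5/200 = 0.1975 m
(D/200)^2 = 0.1975^2 = 0.03900625
BA = 3.141593 * 0.03900625 = 0.122542 ≈ 0.1225 m^2

0.1225 m^2


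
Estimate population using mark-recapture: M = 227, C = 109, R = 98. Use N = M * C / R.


N = M * C / R = 227 * 109 / 98 = 24743 / 98 = 252.48 ≈ 252

252 individuals


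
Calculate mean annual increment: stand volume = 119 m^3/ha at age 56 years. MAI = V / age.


MAI = 119 / 56 = 2.1250 ≈ 2.13 m^3/ha/yr

2.13 m^3/ha/yr


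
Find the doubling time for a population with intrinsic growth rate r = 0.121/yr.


td = ln(2) / 0.121 = 0.693147 / 0.121 = 5.72849 ≈ 5.7 years

5.7 years


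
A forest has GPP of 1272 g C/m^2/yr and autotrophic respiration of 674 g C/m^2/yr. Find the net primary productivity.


NPP = GPP - Ra = 1272 - 674 = 598 g C/m^2/yr

598 g C/m^2/yr


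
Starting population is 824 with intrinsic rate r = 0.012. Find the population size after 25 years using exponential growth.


r*t = 0.012 * 25 = 0.3
exp(0.3) = 1.34986
N = 824 * 1.34986 = 1112.28 ≈ 1112

1112


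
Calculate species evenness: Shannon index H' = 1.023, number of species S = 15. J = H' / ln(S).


ln(15) = 2.70805
J = H' / ln(S) = 1.023 / 2.70805 = 0.377763 ≈ 0.3778

0.3778


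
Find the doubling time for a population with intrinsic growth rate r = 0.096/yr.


td = ln(2) / 0.096 = 0.693147 / 0.096 = 7.22028 ≈ 7.2 years

7.2 years


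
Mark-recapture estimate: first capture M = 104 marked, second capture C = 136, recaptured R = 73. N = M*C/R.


N = M * C / R = 104 * 136 / 73 = 14144 / 73 = 193.75 ≈ 194

194 individuals


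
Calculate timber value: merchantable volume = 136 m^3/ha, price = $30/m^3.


Value = 136 * 30 = $4080/ha

$4080/ha


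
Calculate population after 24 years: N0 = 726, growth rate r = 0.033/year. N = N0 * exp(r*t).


r*t = 0.033 * 24 = 0.792
exp(0.792) = 2.20781
N = 726 * 2.20781 = 1602.87 ≈ 1603

1603


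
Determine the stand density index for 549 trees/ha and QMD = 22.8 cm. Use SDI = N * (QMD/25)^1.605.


QMD/25 = 22.8/25 = 0.912
(0.912)^1.605 = exp(1.605 * ln(0.912)) = exp(1.605 * (-0.0921153)) = exp(-0.147845) = 0.862565
SDI = 549 * 0.862565 = 473.548 ≈ 474

474


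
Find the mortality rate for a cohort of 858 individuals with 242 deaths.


Mortality rate = 242 / 858 = 0.282051 ≈ 0.2821

0.2821


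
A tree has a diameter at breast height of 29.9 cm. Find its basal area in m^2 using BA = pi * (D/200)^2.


D/200 = 29.9/200 = 0.1495 m
(D/200)^2 = 0.1495^2 = 0.02235025
BA = 3.141593 * 0.02235025 = 0.0702154 ≈ 0.0702 m^2

0.0702 m^2


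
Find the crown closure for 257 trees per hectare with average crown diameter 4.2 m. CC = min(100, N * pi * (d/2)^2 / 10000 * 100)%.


(d/2)^2 = (4.2/2)^2 = 2.1^2 = 4.41
Crown area = 3.141593 * 4.41 = 13.8544 m^2
N * area / 10000 * 100 = 257 * 13.8544 / 10000 * 100 = 35.6058
CC = min(100, 35.6058) = 35.6058 ≈ 35.6%

35.6%


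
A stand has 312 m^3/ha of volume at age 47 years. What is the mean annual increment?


MAI = 312 / 47 = 6.6383 ≈ 6.64 m^3/ha/yr

6.64 m^3/ha/yr


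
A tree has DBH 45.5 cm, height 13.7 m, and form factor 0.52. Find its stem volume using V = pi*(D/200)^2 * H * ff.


(D/200)^2 = (45.5/200)^2 = 0.2275^2 = 0.05175625
BA = 3.141593 * 0.05175625 = 0.162597 m^2
V = 0.162597 * 13.7 * 0.52 = 1.15834 ≈ 1.158 m^3

1.158 m^3


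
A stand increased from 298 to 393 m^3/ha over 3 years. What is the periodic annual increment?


PAI = (V2 - V1) / period = (393 - 298) / 3 = 95 / 3 = 31.6667 ≈ 31.67 m^3/ha/yr

31.67 m^3/ha/yr


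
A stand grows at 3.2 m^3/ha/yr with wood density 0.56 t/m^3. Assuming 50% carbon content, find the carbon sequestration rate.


C = 3.2 * 0.56 * 0.5 = 0.896 ≈ 0.90 t C/ha/yr

0.90 t C/ha/yr


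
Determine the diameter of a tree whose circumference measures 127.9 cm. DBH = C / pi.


DBH = C / pi = 127.9 / 3.141593 = 40.7118 ≈ 40.71 cm

40.71 cm


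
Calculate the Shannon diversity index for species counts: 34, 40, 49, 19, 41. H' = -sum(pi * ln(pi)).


Total N = 34 + 40 + 49 + 19 + 41 = 183
Per-species terms:
  p = 34/183 = 0.185792; ln(p) = -1.683128; p*ln(p) = 0.185792 * (-1.683128) = -0.312712
  p = 40/183 = 0.218579; ln(p) = -1.520608; p*ln(p) = 0.218579 * (-1.520608) = -0.332373
  p = 49/183 = 0.267760; ln(p) = -1.317664; p*ln(p) = 0.267760 * (-1.317664) = -0.352818
  p = 19/183 = 0.103825; ln(p) = -2.265048; p*ln(p) = 0.103825 * (-2.265048) = -0.235169
  p = 41/183 = 0.224044; ln(p) = -1.495913; p*ln(p) = 0.224044 * (-1.495913) = -0.335150
sum(p*ln(p)) = (-0.312712) + (-0.332373) + (-0.352818) + (-0.235169) + (-0.335150) = -1.568222
H' = -(-1.568222) = 1.568222 ≈ 1.5682

1.5682


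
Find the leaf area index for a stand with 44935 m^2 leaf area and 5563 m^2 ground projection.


LAI = 44935 / 5563 = 8.0775 ≈ 8.08

8.08


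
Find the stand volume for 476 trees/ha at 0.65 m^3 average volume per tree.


V_stand = 476 * 0.65 = 309.4 m^3/ha

309.4 m^3/ha


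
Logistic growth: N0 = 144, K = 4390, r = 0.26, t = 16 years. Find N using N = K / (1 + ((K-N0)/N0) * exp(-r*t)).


(K - N0)/N0 = (4390 - 144)/144 = 4246/144 = 29.4861
r*t = 0.26 * 16 = 4.16; exp(-4.16) = 0.0156076
29.4861 * 0.0156076 = 0.460207
1 + 0.460207 = 1.46021
N = 4390 / 1.46021 = 3006.42 ≈ 3006

3006


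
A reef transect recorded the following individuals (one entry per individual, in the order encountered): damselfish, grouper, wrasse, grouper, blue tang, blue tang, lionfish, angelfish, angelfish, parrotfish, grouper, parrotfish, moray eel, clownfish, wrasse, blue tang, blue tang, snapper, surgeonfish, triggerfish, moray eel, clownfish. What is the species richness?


Total individuals logged = 22
Distinct species (count of individuals): damselfish (1), grouper (3), wrasse (2), blue tang (4), lionfish (1), angelfish (2), parrotfish (2), moray eel (2), clownfish (2), snapper (1), surgeonfish (1), triggerfish (1)
Species richness = number of distinct species = 12

12


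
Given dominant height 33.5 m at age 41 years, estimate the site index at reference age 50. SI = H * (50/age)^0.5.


50/41 = 1.21951
(1.21951)^0.5 = 1.10431
SI = 33.5 * 1.10431 = 36.9944 ≈ 37.0 m

37.0 m


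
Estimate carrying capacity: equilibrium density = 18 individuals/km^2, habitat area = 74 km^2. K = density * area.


K = 18 * 74 = 1332 individuals

1332 individuals


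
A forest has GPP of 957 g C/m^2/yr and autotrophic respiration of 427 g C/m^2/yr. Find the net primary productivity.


NPP = GPP - Ra = 957 - 427 = 530 g C/m^2/yr

530 g C/m^2/yr


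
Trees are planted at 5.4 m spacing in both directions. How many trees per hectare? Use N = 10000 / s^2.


N = 10000 / 5.4^2 = 10000 / 29.16 = 342.936 ≈ 343 trees/ha

343 trees/ha


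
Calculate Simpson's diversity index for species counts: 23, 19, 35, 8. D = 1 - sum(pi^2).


Total N = 23 + 19 + 35 + 8 = 85
Per-species terms:
  p = 23/85 = 0.270588; p^2 = 0.270588^2 = 0.073218
  p = 19/85 = 0.223529; p^2 = 0.223529^2 = 0.049965
  p = 35/85 = 0.411765; p^2 = 0.411765^2 = 0.169550
  p = 8/85 = 0.094118; p^2 = 0.094118^2 = 0.008858
sum(p^2) = 0.073218 + 0.049965 + 0.169550 + 0.008858 = 0.301591
D = 1 - 0.301591 = 0.698409 ≈ 0.6984

0.6984


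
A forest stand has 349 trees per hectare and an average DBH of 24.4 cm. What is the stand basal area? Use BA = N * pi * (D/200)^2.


(D/200)^2 = (24.4/200)^2 = 0.122^2 = 0.014884
Individual BA = 3.141593 * 0.014884 = 0.0467595 m^2
Stand BA = 349 * 0.0467595 = 16.3191 ≈ 16.32 m^2/ha

16.32 m^2/ha


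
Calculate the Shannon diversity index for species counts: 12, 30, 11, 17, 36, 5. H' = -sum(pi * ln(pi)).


Total N = 12 + 30 + 11 + 17 + 36 + 5 = 111
Per-species terms:
  p = 12/111 = 0.108108; ln(p) = -2.224625; p*ln(p) = 0.108108 * (-2.224625) = -0.240500
  p = 30/111 = 0.270270; ln(p) = -1.308334; p*ln(p) = 0.270270 * (-1.308334) = -0.353603
  p = 11/111 = 0.099099; ln(p) = -2.311636; p*ln(p) = 0.099099 * (-2.311636) = -0.229081
  p = 17/111 = 0.153153; ln(p) = -1.876318; p*ln(p) = 0.153153 * (-1.876318) = -0.287364
  p = 36/111 = 0.324324; ln(p) = -1.126012; p*ln(p) = 0.324324 * (-1.126012) = -0.365193
  p = 5/111 = 0.045045; ln(p) = -3.100093; p*ln(p) = 0.045045 * (-3.100093) = -0.139644
sum(p*ln(p)) = (-0.240500) + (-0.353603) + (-0.229081) + (-0.287364) + (-0.365193) + (-0.139644) = -1.615385
H' = -(-1.615385) = 1.615385 ≈ 1.6154

1.6154


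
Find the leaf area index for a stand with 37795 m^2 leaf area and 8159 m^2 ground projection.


LAI = 37795 / 8159 = 4.6323 ≈ 4.63

4.63


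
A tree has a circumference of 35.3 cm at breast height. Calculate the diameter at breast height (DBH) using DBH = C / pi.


DBH = C / pi = 35.3 / 3.141593 = 11.2363 ≈ 11.24 cm

11.24 cm


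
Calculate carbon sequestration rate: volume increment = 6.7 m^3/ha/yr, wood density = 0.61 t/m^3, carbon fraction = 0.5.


C = 6.7 * 0.61 * 0.5 = 2.0435 ≈ 2.04 t C/ha/yr

2.04 t C/ha/yr


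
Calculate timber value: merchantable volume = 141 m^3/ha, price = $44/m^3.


Value = 141 * 44 = $6204/ha

$6204/ha


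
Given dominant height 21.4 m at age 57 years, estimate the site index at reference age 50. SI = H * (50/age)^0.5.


50/57 = 0.877193
(0.877193)^0.5 = 0.936586
SI = 21.4 * 0.936586 = 20.0429 ≈ 20.0 m

20.0 m


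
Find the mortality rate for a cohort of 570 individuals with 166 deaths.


Mortality rate = 166 / 570 = 0.291228 ≈ 0.2912

0.2912


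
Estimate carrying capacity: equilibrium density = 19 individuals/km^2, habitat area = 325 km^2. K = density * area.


K = 19 * 325 = 6175 individuals

6175 individuals


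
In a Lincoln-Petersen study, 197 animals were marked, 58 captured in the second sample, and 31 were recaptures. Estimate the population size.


N = M * C / R = 197 * 58 / 31 = 11426 / 31 = 368.58 ≈ 369

369 individuals


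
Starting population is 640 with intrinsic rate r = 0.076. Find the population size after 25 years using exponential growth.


r*t = 0.076 * 25 = 1.9
exp(1.9) = 6.68589
N = 640 * 6.68589 = 4278.97 ≈ 4279

4279


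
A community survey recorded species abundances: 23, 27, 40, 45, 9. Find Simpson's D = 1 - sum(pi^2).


Total N = 23 + 27 + 40 + 45 + 9 = 144
Per-species terms:
  p = 23/144 = 0.159722; p^2 = 0.159722^2 = 0.025511
  p = 27/144 = 0.187500; p^2 = 0.187500^2 = 0.035156
  p = 40/144 = 0.277778; p^2 = 0.277778^2 = 0.077161
  p = 45/144 = 0.312500; p^2 = 0.312500^2 = 0.097656
  p = 9/144 = 0.062500; p^2 = 0.062500^2 = 0.003906
sum(p^2) = 0.025511 + 0.035156 + 0.077161 + 0.097656 + 0.003906 = 0.239390
D = 1 - 0.239390 = 0.760610 ≈ 0.7606

0.7606


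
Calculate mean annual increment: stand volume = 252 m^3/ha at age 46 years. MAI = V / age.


MAI = 252 / 46 = 5.4783 ≈ 5.48 m^3/ha/yr

5.48 m^3/ha/yr


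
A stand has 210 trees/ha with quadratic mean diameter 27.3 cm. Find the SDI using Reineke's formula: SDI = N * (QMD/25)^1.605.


QMD/25 = 27.3/25 = 1.092
(1.092)^1.605 = exp(1.605 * ln(1.092)) = exp(1.605 * 0.0880109) = exp(0.141257) = 1.15172
SDI = 210 * 1.15172 = 241.861 ≈ 242

242


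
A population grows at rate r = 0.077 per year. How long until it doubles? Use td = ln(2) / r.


td = ln(2) / 0.077 = 0.693147 / 0.077 = 9.00191 ≈ 9.0 years

9.0 years


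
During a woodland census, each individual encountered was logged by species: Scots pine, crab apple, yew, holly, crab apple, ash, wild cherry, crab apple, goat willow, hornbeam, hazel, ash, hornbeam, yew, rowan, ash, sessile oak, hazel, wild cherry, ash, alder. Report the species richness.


Total individuals logged = 21
Distinct species (count of individuals): Scots pine (1), crab apple (3), yew (2), holly (1), ash (4), wild cherry (2), goat willow (1), hornbeam (2), hazel (2), rowan (1), sessile oak (1), alder (1)
Species richness = number of distinct species = 12

12


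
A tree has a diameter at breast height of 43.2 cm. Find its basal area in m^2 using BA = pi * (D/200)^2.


D/200 = 43.2/200 = 0.216 m
(D/200)^2 = 0.216^2 = 0.046656
BA = 3.141593 * 0.046656 = 0.146574 ≈ 0.1466 m^2

0.1466 m^2


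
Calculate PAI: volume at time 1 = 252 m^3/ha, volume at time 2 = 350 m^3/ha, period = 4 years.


PAI = (V2 - V1) / period = (350 - 252) / 4 = 98 / 4 = 24.50 m^3/ha/yr

24.50 m^3/ha/yr


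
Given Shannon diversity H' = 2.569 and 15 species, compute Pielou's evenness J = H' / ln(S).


ln(15) = 2.70805
J = H' / ln(S) = 2.569 / 2.70805 = 0.948653 ≈ 0.9487

0.9487


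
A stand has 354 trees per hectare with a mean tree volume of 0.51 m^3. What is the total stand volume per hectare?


V_stand = 354 * 0.51 = 180.54 ≈ 180.5 m^3/ha

180.5 m^3/ha


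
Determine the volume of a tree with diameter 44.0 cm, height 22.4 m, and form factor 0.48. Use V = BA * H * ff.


(D/200)^2 = (44.0/200)^2 = 0.22^2 = 0.0484
BA = 3.141593 * 0.0484 = 0.152053 m^2
V = 0.152053 * 22.4 * 0.48 = 1.63487 ≈ 1.635 m^3

1.635 m^3


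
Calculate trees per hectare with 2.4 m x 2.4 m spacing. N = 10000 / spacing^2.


N = 10000 / 2.4^2 = 10000 / 5.76 = 1736.11 ≈ 1736 trees/ha

1736 trees/ha


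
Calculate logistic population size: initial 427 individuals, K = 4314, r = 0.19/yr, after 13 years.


(K - N0)/N0 = (4314 - 427)/427 = 3887/427 = 9.10304
r*t = 0.19 * 13 = 2.47; exp(-2.47) = 0.0845849
9.10304 * 0.0845849 = 0.769980
1 + 0.769980 = 1.76998
N = 4314 / 1.76998 = 2437.32 ≈ 2437

2437


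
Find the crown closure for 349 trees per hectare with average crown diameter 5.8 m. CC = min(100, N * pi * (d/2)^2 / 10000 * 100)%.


(d/2)^2 = (5.8/2)^2 = 2.9^2 = 8.41
Crown area = 3.141593 * 8.41 = 26.4208 m^2
N * area / 10000 * 100 = 349 * 26.4208 / 10000 * 100 = 92.2086
CC = min(100, 92.2086) = 92.2086 ≈ 92.2%

92.2%


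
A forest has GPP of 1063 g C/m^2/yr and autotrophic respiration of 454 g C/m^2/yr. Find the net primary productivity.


NPP = GPP - Ra = 1063 - 454 = 609 g C/m^2/yr

609 g C/m^2/yr


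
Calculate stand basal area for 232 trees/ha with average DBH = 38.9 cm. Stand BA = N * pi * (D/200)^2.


(D/200)^2 = (38.9/200)^2 = 0.1945^2 = 0.03783025
Individual BA = 3.141593 * 0.03783025 = 0.118847 m^2
Stand BA = 232 * 0.118847 = 27.5725 ≈ 27.57 m^2/ha

27.57 m^2/ha


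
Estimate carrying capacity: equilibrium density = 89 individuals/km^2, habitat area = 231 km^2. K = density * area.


K = 89 * 231 = 20559 individuals

20559 individuals


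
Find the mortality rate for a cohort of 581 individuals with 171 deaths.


Mortality rate = 171 / 581 = 0.294320 ≈ 0.2943

0.2943


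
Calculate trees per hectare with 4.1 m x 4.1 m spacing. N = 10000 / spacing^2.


N = 10000 / 4.1^2 = 10000 / 16.81 = 594.884 ≈ 595 trees/ha

595 trees/ha


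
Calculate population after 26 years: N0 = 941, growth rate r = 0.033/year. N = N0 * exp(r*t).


r*t = 0.033 * 26 = 0.858
exp(0.858) = 2.35844
N = 941 * 2.35844 = 2219.29 ≈ 2219

2219


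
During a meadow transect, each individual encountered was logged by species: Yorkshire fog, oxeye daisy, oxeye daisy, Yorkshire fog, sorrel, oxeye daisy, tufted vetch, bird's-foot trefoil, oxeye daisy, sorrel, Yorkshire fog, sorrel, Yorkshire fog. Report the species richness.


Total individuals logged = 13
Distinct species (count of individuals): Yorkshire fog (4), oxeye daisy (4), sorrel (3), tufted vetch (1), bird's-foot trefoil (1)
Species richness = number of distinct species = 5

5


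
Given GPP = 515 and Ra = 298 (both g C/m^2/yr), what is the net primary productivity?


NPP = GPP - Ra = 515 - 298 = 217 g C/m^2/yr

217 g C/m^2/yr


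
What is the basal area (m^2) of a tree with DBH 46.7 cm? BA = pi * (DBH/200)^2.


D/200 = 46.7/200 = 0.2335 m
(D/200)^2 = 0.2335^2 = 0.05452225
BA = 3.141593 * 0.05452225 = 0.171287 ≈ 0.1713 m^2

0.1713 m^2


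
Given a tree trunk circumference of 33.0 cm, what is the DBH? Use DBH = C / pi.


DBH = C / pi = 33.0 / 3.141593 = 10.5042 ≈ 10.50 cm

10.50 cm


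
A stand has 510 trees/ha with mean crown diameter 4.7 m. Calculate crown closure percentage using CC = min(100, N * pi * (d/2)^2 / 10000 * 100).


(d/2)^2 = (4.7/2)^2 = 2.35^2 = 5.5225
Crown area = 3.141593 * 5.5225 = 17.3494 m^2
N * area / 10000 * 100 = 510 * 17.3494 / 10000 * 100 = 88.4819
CC = min(100, 88.4819) = 88.4819 ≈ 88.5%

88.5%


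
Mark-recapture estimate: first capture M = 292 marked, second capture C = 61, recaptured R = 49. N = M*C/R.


N = M * C / R = 292 * 61 / 49 = 17812 / 49 = 363.51 ≈ 364

364 individuals


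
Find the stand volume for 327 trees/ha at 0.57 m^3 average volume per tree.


V_stand = 327 * 0.57 = 186.39 ≈ 186.4 m^3/ha

186.4 m^3/ha


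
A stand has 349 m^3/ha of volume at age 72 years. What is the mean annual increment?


MAI = 349 / 72 = 4.8472 ≈ 4.85 m^3/ha/yr

4.85 m^3/ha/yr


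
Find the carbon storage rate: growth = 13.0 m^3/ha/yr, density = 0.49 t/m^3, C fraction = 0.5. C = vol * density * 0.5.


C = 13.0 * 0.49 * 0.5 = 3.185 ≈ 3.19 t C/ha/yr

3.19 t C/ha/yr


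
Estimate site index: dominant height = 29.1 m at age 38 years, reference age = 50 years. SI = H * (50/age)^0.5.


50/38 = 1.31579
(1.31579)^0.5 = 1.14708
SI = 29.1 * 1.14708 = 33.3800 ≈ 33.4 m

33.4 m


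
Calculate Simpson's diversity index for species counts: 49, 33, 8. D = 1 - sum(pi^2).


Total N = 49 + 33 + 8 = 90
Per-species terms:
  p = 49/90 = 0.544444; p^2 = 0.544444^2 = 0.296419
  p = 33/90 = 0.366667; p^2 = 0.366667^2 = 0.134445
  p = 8/90 = 0.088889; p^2 = 0.088889^2 = 0.007901
sum(p^2) = 0.296419 + 0.134445 + 0.007901 = 0.438765
D = 1 - 0.438765 = 0.561235 ≈ 0.5612

0.5612


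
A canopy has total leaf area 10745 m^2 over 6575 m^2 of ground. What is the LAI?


LAI = 10745 / 6575 = 1.6342 ≈ 1.63

1.63


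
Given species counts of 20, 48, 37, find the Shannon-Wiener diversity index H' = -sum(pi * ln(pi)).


Total N = 20 + 48 + 37 = 105
Per-species terms:
  p = 20/105 = 0.190476; ln(p) = -1.658229; p*ln(p) = 0.190476 * (-1.658229) = -0.315853
  p = 48/105 = 0.457143; ln(p) = -0.782759; p*ln(p) = 0.457143 * (-0.782759) = -0.357833
  p = 37/105 = 0.352381; ln(p) = -1.043042; p*ln(p) = 0.352381 * (-1.043042) = -0.367548
sum(p*ln(p)) = (-0.315853) + (-0.357833) + (-0.367548) = -1.041234
H' = -(-1.041234) = 1.041234 ≈ 1.0412

1.0412


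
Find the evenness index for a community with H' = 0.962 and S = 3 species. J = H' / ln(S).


ln(3) = 1.09861
J = H' / ln(S) = 0.962 / 1.09861 = 0.875652 ≈ 0.8757

0.8757


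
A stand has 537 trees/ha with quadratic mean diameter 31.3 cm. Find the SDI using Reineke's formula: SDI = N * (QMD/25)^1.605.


QMD/25 = 31.3/25 = 1.252
(1.252)^1.605 = exp(1.605 * ln(1.252)) = exp(1.605 * 0.224742) = exp(0.360711) = 1.43435
SDI = 537 * 1.43435 = 770.246 ≈ 770

770


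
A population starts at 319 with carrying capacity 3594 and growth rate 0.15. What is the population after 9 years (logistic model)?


(K - N0)/N0 = (3594 - 319)/319 = 3275/319 = 10.2665
r*t = 0.15 * 9 = 1.35; exp(-1.35) = 0.259240
10.2665 * 0.259240 = 2.66149
1 + 2.66149 = 3.66149
N = 3594 / 3.66149 = 981.568 ≈ 982

982


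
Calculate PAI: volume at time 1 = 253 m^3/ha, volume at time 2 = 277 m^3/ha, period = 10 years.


PAI = (V2 - V1) / period = (277 - 253) / 10 = 24 / 10 = 2.40 m^3/ha/yr

2.40 m^3/ha/yr


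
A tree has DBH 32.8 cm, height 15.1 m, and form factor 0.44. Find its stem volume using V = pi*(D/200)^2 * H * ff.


(D/200)^2 = (32.8/200)^2 = 0.164^2 = 0.026896
BA = 3.141593 * 0.026896 = 0.0844963 m^2
V = 0.0844963 * 15.1 * 0.44 = 0.561393 ≈ 0.561 m^3

0.561 m^3


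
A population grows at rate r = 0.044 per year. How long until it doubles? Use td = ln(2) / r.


td = ln(2) / 0.044 = 0.693147 / 0.044 = 15.7533 ≈ 15.8 years

15.8 years


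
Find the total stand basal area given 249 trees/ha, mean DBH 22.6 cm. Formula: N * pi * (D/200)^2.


(D/200)^2 = (22.6/200)^2 = 0.113^2 = 0.012769
Individual BA = 3.141593 * 0.012769 = 0.0401150 m^2
Stand BA = 249 * 0.0401150 = 9.98864 ≈ 9.99 m^2/ha

9.99 m^2/ha


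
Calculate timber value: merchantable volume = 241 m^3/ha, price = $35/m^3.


Value = 241 * 35 = $8435/ha

$8435/ha


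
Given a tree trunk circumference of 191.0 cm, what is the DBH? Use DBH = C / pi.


DBH = C / pi = 191.0 / 3.141593 = 60.7972 ≈ 60.80 cm

60.80 cm


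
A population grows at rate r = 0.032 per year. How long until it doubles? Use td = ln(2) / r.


td = ln(2) / 0.032 = 0.693147 / 0.032 = 21.6608 ≈ 21.7 years

21.7 years


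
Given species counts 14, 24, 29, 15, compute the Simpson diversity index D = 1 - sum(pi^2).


Total N = 14 + 24 + 29 + 15 = 82
Per-species terms:
  p = 14/82 = 0.170732; p^2 = 0.170732^2 = 0.029149
  p = 24/82 = 0.292683; p^2 = 0.292683^2 = 0.085663
  p = 29/82 = 0.353659; p^2 = 0.353659^2 = 0.125075
  p = 15/82 = 0.182927; p^2 = 0.182927^2 = 0.033462
sum(p^2) = 0.029149 + 0.085663 + 0.125075 + 0.033462 = 0.273349
D = 1 - 0.273349 = 0.726651 ≈ 0.7267

0.7267


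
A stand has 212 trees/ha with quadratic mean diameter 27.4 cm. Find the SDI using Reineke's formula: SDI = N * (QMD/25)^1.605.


QMD/25 = 27.4/25 = 1.096
(1.096)^1.605 = exp(1.605 * ln(1.096)) = exp(1.605 * 0.0916672) = exp(0.147126) = 1.15850
SDI = 212 * 1.15850 = 245.602 ≈ 246

246


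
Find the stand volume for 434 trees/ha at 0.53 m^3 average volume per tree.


V_stand = 434 * 0.53 = 230.02 ≈ 230.0 m^3/ha

230.0 m^3/ha


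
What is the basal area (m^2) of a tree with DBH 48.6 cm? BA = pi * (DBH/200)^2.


D/200 = 48.6/200 = 0.243 m
(D/200)^2 = 0.243^2 = 0.059049
BA = 3.141593 * 0.059049 = 0.185508 ≈ 0.1855 m^2

0.1855 m^2


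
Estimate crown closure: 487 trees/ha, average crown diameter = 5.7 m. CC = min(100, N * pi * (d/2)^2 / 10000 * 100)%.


(d/2)^2 = (5.7/2)^2 = 2.85^2 = 8.1225
Crown area = 3.141593 * 8.1225 = 25.5176 m^2
N * area / 10000 * 100 = 487 * 25.5176 / 10000 * 100 = 124.271
CC = min(100, 124.271) = 100%

100%


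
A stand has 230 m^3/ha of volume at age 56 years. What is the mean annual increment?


MAI = 230 / 56 = 4.1071 ≈ 4.11 m^3/ha/yr

4.11 m^3/ha/yr


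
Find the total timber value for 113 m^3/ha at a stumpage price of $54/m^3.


Value = 113 * 54 = $6102/ha

$6102/ha


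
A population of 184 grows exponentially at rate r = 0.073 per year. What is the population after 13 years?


r*t = 0.073 * 13 = 0.949
exp(0.949) = 2.58313
N = 184 * 2.58313 = 475.296 ≈ 475

475


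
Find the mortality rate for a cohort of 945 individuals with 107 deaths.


Mortality rate = 107 / 945 = 0.113228 ≈ 0.1132

0.1132


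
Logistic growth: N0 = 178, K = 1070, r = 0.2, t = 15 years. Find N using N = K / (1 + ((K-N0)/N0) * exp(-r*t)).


(K - N0)/N0 = (1070 - 178)/178 = 892/178 = 5.01124
r*t = 0.2 * 15 = 3; exp(-3) = 0.0497871
5.01124 * 0.0497871 = 0.249495
1 + 0.249495 = 1.24950
N = 1070 / 1.24950 = 856.343 ≈ 856

856


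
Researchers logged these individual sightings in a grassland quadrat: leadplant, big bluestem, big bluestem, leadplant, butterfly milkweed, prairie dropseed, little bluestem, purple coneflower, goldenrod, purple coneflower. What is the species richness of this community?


Total individuals logged = 10
Distinct species (count of individuals): leadplant (2), big bluestem (2), butterfly milkweed (1), prairie dropseed (1), little bluestem (1), purple coneflower (2), goldenrod (1)
Species richness = number of distinct species = 7

7


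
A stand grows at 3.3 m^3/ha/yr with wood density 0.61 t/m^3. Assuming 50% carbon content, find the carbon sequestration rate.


C = 3.3 * 0.61 * 0.5 = 1.0065 ≈ 1.01 t C/ha/yr

1.01 t C/ha/yr


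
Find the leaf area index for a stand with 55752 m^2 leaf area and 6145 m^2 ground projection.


LAI = 55752 / 6145 = 9.0727 ≈ 9.07

9.07


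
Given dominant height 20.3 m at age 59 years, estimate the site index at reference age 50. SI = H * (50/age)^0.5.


50/59 = 0.847458
(0.847458)^0.5 = 0.920575
SI = 20.3 * 0.920575 = 18.6877 ≈ 18.7 m

18.7 m


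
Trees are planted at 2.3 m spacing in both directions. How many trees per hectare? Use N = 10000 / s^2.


N = 10000 / 2.3^2 = 10000 / 5.29 = 1890.36 ≈ 1890 trees/ha

1890 trees/ha


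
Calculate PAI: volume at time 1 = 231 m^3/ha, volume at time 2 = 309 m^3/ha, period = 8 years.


PAI = (V2 - V1) / period = (309 - 231) / 8 = 78 / 8 = 9.75 m^3/ha/yr

9.75 m^3/ha/yr


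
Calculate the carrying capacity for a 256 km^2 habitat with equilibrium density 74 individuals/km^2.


K = 74 * 256 = 18944 individuals

18944 individuals


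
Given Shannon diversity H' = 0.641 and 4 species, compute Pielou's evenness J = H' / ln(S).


ln(4) = 1.38629
J = H' / ln(S) = 0.641 / 1.38629 = 0.462385 ≈ 0.4624

0.4624


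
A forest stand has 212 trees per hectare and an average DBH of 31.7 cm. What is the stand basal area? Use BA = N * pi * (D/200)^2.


(D/200)^2 = (31.7/200)^2 = 0.1585^2 = 0.02512225
Individual BA = 3.141593 * 0.02512225 = 0.0789239 m^2
Stand BA = 212 * 0.0789239 = 16.7319 ≈ 16.73 m^2/ha

16.73 m^2/ha


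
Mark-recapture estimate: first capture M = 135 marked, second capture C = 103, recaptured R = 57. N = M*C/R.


N = M * C / R = 135 * 103 / 57 = 13905 / 57 = 243.95 ≈ 244

244 individuals


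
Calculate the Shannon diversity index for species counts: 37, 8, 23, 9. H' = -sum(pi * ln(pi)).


Total N = 37 + 8 + 23 + 9 = 77
Per-species terms:
  p = 37/77 = 0.480519; ln(p) = -0.732889; p*ln(p) = 0.480519 * (-0.732889) = -0.352167
  p = 8/77 = 0.103896; ln(p) = -2.264365; p*ln(p) = 0.103896 * (-2.264365) = -0.235258
  p = 23/77 = 0.298701; ln(p) = -1.208312; p*ln(p) = 0.298701 * (-1.208312) = -0.360924
  p = 9/77 = 0.116883; ln(p) = -2.146582; p*ln(p) = 0.116883 * (-2.146582) = -0.250899
sum(p*ln(p)) = (-0.352167) + (-0.235258) + (-0.360924) + (-0.250899) = -1.199248
H' = -(-1.199248) = 1.199248 ≈ 1.1992

1.1992


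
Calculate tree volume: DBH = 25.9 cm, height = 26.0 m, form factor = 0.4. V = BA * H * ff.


(D/200)^2 = (25.9/200)^2 = 0.1295^2 = 0.01677025
BA = 3.141593 * 0.01677025 = 0.0526853 m^2
V = 0.0526853 * 26.0 * 0.4 = 0.547927 ≈ 0.548 m^3

0.548 m^3


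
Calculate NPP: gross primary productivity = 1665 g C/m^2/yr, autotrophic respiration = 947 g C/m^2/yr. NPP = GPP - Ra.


NPP = GPP - Ra = 1665 - 947 = 718 g C/m^2/yr

718 g C/m^2/yr


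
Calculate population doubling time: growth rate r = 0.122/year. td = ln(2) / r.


td = ln(2) / 0.122 = 0.693147 / 0.122 = 5.68153 ≈ 5.7 years

5.7 years


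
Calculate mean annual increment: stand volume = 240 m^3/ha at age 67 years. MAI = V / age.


MAI = 240 / 67 = 3.5821 ≈ 3.58 m^3/ha/yr

3.58 m^3/ha/yr


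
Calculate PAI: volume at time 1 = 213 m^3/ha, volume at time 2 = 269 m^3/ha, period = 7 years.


PAI = (V2 - V1) / period = (269 - 213) / 7 = 56 / 7 = 8.00 m^3/ha/yr

8.00 m^3/ha/yr


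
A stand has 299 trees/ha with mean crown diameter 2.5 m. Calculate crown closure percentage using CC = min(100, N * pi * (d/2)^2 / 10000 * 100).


(d/2)^2 = (2.5/2)^2 = 1.25^2 = 1.5625
Crown area = 3.141593 * 1.5625 = 4.90874 m^2
N * area / 10000 * 100 = 299 * 4.90874 / 10000 * 100 = 14.6771
CC = min(100, 14.6771) = 14.6771 ≈ 14.7%

14.7%


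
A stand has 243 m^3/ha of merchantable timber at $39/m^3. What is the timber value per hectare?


Value = 243 * 39 = $9477/ha

$9477/ha


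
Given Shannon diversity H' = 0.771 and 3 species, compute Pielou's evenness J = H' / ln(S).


ln(3) = 1.09861
J = H' / ln(S) = 0.771 / 1.09861 = 0.701796 ≈ 0.7018

0.7018


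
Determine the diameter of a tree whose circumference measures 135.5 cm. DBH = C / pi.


DBH = C / pi = 135.5 / 3.141593 = 43.1310 ≈ 43.13 cm

43.13 cm


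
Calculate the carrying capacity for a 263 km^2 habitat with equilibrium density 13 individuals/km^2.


K = 13 * 263 = 3419 individuals

3419 individuals


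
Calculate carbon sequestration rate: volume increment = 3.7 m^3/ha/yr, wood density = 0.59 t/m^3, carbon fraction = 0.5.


C = 3.7 * 0.59 * 0.5 = 1.0915 ≈ 1.09 t C/ha/yr

1.09 t C/ha/yr


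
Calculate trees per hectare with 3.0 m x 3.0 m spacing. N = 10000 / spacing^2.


N = 10000 / 3.0^2 = 10000 / 9 = 1111.11 ≈ 1111 trees/ha

1111 trees/ha


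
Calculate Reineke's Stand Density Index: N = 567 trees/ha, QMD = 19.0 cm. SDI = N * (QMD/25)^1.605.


QMD/25 = 19.0/25 = 0.76
(0.76)^1.605 = exp(1.605 * ln(0.76)) = exp(1.605 * (-0.274437)) = exp(-0.440471) = 0.643733
SDI = 567 * 0.643733 = 364.997 ≈ 365

365


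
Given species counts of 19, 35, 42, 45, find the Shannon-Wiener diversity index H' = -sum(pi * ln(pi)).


Total N = 19 + 35 + 42 + 45 = 141
Per-species terms:
  p = 19/141 = 0.134752; ln(p) = -2.004319; p*ln(p) = 0.134752 * (-2.004319) = -0.270086
  p = 35/141 = 0.248227; ln(p) = -1.393412; p*ln(p) = 0.248227 * (-1.393412) = -0.345882
  p = 42/141 = 0.297872; ln(p) = -1.211091; p*ln(p) = 0.297872 * (-1.211091) = -0.360750
  p = 45/141 = 0.319149; ln(p) = -1.142097; p*ln(p) = 0.319149 * (-1.142097) = -0.364499
sum(p*ln(p)) = (-0.270086) + (-0.345882) + (-0.360750) + (-0.364499) = -1.341217
H' = -(-1.341217) = 1.341217 ≈ 1.3412

1.3412


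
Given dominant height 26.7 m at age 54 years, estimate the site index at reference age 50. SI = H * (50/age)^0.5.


50/54 = 0.925926
(0.925926)^0.5 = 0.962250
SI = 26.7 * 0.962250 = 25.6921 ≈ 25.7 m

25.7 m


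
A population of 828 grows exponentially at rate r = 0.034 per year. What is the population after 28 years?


r*t = 0.034 * 28 = 0.952
exp(0.952) = 2.59089
N = 828 * 2.59089 = 2145.26 ≈ 2145

2145


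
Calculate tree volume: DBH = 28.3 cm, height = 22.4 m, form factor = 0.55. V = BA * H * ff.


(D/200)^2 = (28.3/200)^2 = 0.1415^2 = 0.02002225
BA = 3.141593 * 0.02002225 = 0.0629018 m^2
V = 0.0629018 * 22.4 * 0.55 = 0.774950 ≈ 0.775 m^3

0.775 m^3


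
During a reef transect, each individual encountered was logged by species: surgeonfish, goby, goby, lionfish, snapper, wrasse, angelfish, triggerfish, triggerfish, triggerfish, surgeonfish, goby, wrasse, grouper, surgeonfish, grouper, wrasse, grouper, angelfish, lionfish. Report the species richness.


Total individuals logged = 20
Distinct species (count of individuals): surgeonfish (3), goby (3), lionfish (2), snapper (1), wrasse (3), angelfish (2), triggerfish (3), grouper (3)
Species richness = number of distinct species = 8

8


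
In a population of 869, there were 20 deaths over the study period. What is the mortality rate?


Mortality rate = 20 / 869 = 0.023015 ≈ 0.0230

0.0230


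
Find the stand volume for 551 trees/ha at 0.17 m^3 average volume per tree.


V_stand = 551 * 0.17 = 93.67 ≈ 93.7 m^3/ha

93.7 m^3/ha


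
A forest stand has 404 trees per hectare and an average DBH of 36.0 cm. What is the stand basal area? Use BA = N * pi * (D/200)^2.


(D/200)^2 = (36.0/200)^2 = 0.18^2 = 0.0324
Individual BA = 3.141593 * 0.0324 = 0.101788 m^2
Stand BA = 404 * 0.101788 = 41.1224 ≈ 41.12 m^2/ha

41.12 m^2/ha


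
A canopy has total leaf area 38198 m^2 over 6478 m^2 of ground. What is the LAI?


LAI = 38198 / 6478 = 5.8966 ≈ 5.90

5.90


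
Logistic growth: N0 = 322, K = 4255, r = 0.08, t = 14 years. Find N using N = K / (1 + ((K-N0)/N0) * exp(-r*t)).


(K - N0)/N0 = (4255 - 322)/322 = 3933/322 = 12.2143
r*t = 0.08 * 14 = 1.12; exp(-1.12) = 0.326280
12.2143 * 0.326280 = 3.98528
1 + 3.98528 = 4.98528
N = 4255 / 4.98528 = 853.513 ≈ 854

854


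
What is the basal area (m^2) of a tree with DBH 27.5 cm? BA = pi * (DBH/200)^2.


D/200 = 27.5/200 = 0.1375 m
(D/200)^2 = 0.1375^2 = 0.01890625
BA = 3.141593 * 0.01890625 = 0.0593957 ≈ 0.0594 m^2

0.0594 m^2


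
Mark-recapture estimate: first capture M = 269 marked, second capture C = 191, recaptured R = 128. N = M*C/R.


N = M * C / R = 269 * 191 / 128 = 51379 / 128 = 401.40 ≈ 401

401 individuals


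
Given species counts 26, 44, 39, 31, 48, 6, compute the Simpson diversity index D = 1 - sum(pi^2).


Total N = 26 + 44 + 39 + 31 + 48 + 6 = 194
Per-species terms:
  p = 26/194 = 0.134021; p^2 = 0.134021^2 = 0.017962
  p = 44/194 = 0.226804; p^2 = 0.226804^2 = 0.051440
  p = 39/194 = 0.201031; p^2 = 0.201031^2 = 0.040413
  p = 31/194 = 0.159794; p^2 = 0.159794^2 = 0.025534
  p = 48/194 = 0.247423; p^2 = 0.247423^2 = 0.061218
  p = 6/194 = 0.030928; p^2 = 0.030928^2 = 0.000957
sum(p^2) = 0.017962 + 0.051440 + 0.040413 + 0.025534 + 0.061218 + 0.000957 = 0.197524
D = 1 - 0.197524 = 0.802476 ≈ 0.8025

0.8025


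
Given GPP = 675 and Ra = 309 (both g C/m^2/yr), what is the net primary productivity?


NPP = GPP - Ra = 675 - 309 = 366 g C/m^2/yr

366 g C/m^2/yr


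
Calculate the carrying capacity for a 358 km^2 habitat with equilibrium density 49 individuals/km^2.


K = 49 * 358 = 17542 individuals

17542 individuals


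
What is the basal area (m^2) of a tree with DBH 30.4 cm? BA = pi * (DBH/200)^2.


D/200 = 30.4/200 = 0.152 m
(D/200)^2 = 0.152^2 = 0.023104
BA = 3.141593 * 0.023104 = 0.0725834 ≈ 0.0726 m^2

0.0726 m^2


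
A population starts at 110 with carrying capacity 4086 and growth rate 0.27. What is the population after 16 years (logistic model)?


(K - N0)/N0 = (4086 - 110)/110 = 3976/110 = 36.1455
r*t = 0.27 * 16 = 4.32; exp(-4.32) = 0.0132999
36.1455 * 0.0132999 = 0.480732
1 + 0.480732 = 1.48073
N = 4086 / 1.48073 = 2759.45 ≈ 2759

2759


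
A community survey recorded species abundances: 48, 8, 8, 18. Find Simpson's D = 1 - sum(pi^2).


Total N = 48 + 8 + 8 + 18 = 82
Per-species terms:
  p = 48/82 = 0.585366; p^2 = 0.585366^2 = 0.342653
  p = 8/82 = 0.097561; p^2 = 0.097561^2 = 0.009518
  p = 8/82 = 0.097561; p^2 = 0.097561^2 = 0.009518
  p = 18/82 = 0.219512; p^2 = 0.219512^2 = 0.048186
sum(p^2) = 0.342653 + 0.009518 + 0.009518 + 0.048186 = 0.409875
D = 1 - 0.409875 = 0.590125 ≈ 0.5901

0.5901
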